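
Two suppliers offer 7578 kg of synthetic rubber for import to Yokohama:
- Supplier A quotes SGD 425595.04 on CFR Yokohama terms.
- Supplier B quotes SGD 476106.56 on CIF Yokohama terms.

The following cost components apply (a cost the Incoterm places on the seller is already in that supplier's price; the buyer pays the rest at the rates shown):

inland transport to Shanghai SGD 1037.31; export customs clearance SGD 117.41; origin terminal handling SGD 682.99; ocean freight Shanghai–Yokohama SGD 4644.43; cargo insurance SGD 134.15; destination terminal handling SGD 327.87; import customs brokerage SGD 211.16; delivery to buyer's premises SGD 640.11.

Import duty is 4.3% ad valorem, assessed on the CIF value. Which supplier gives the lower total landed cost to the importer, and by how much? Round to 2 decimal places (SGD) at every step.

Supplier A (CFR):
CIF value = CFR price + insurance = 425595.04 + 134.15 = 425729.19
Import duty = 425729.19 × 4.3% = 18306.36
Buyer bears (A): 134.15 + 327.87 + 211.16 + 640.11 = 1313.29
Landed cost (A) = invoice 425595.04 + 1313.29 + duty 18306.36 = 445214.69
Supplier B (CIF):
The CIF price already equals the CIF value: 476106.56
Import duty = 476106.56 × 4.3% = 20472.58
Buyer bears (B): 327.87 + 211.16 + 640.11 = 1179.14
Landed cost (B) = invoice 476106.56 + 1179.14 + duty 20472.58 = 497758.28
Difference = |445214.69 − 497758.28| = 52543.59

Supplier A is cheaper by SGD 52543.59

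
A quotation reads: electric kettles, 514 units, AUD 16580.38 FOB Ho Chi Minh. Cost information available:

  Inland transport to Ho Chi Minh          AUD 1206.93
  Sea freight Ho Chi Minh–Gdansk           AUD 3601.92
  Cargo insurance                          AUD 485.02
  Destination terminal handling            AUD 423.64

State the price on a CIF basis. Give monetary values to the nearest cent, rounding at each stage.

Not relevant to the conversion: inland to port — on the seller under both FOB and CIF; already in the FOB price and stays in the CIF price. destination terminal — on the buyer under both terms; not part of either seller's price.
From FOB to CIF, the seller additionally bears: freight, insurance.
CIF price = 16580.38 + 3601.92 + 485.02 = 20667.32

CIF price: AUD 20667.32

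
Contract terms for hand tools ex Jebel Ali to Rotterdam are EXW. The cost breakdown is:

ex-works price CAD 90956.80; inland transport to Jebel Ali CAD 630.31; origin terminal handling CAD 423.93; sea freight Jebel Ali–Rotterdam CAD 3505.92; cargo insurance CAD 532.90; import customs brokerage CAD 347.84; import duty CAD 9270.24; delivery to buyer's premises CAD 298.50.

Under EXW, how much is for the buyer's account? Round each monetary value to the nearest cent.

EXW: the seller makes goods available at their premises; the buyer bears all onward costs.
Seller's account: goods 90956.80 = 90956.80
Buyer's account: inland to port 630.31 + origin terminal 423.93 + freight 3505.92 + insurance 532.90 + brokerage 347.84 + duty 9270.24 + delivery 298.50 = 15009.64

Buyer's account: CAD 15009.64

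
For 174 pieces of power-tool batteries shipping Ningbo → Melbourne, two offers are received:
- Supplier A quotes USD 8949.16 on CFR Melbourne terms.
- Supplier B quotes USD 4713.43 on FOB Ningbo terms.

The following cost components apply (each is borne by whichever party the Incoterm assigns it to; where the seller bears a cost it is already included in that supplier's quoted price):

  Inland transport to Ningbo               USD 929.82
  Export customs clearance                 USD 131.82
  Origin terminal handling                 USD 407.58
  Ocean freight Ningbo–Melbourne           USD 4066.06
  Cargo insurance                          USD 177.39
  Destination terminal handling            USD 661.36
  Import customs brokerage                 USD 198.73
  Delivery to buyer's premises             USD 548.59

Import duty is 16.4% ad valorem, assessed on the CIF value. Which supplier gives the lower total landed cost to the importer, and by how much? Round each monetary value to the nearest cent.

Supplier B is cheaper by USD 197.49

Supplier A (CFR):
CIF value = CFR price + insurance = 8949.16 + 177.39 = 9126.55
Import duty = 9126.55 × 16.4% = 1496.75
Buyer bears (A): 177.39 + 661.36 + 198.73 + 548.59 = 1586.07
Landed cost (A) = invoice 8949.16 + 1586.07 + duty 1496.75 = 12031.98
Supplier B (FOB):
CIF value = FOB price + freight + insurance = 4713.43 + 4066.06 + 177.39 = 8956.88
Import duty = 8956.88 × 16.4% = 1468.93
Buyer bears (B): 4066.06 + 177.39 + 661.36 + 198.73 + 548.59 = 5652.13
Landed cost (B) = invoice 4713.43 + 5652.13 + duty 1468.93 = 11834.49
Difference = |12031.98 − 11834.49| = 197.49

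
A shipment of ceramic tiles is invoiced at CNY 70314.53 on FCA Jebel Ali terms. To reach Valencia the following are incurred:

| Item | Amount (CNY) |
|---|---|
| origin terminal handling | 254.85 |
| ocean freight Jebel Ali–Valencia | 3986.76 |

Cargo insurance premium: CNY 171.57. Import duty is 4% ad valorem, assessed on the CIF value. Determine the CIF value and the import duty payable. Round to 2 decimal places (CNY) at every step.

CIF value: CNY 74727.71; import duty: CNY 2989.11

CIF = FCA price + pre-shipment costs + freight + insurance
CIF = 70314.53 + 254.85 + 3986.76 + 171.57 = 74727.71
Import duty = 74727.71 × 4% = 2989.11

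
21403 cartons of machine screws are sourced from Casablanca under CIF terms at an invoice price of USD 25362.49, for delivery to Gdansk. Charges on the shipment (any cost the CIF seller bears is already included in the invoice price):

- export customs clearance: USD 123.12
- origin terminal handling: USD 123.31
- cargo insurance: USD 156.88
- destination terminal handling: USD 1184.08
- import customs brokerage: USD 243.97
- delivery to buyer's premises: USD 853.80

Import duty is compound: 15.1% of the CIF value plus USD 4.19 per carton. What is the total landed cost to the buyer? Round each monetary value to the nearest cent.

CIF: the seller pays costs through ocean freight and marine insurance to the destination port.
Already in the invoice (seller's account under CIF): export clearance, origin terminal, insurance — exclude.
The CIF price already equals the CIF value: 25362.49
Ad valorem component: 25362.49 × 15.1% = 3829.74
Specific component: 21403 × 4.19 = 89678.57
Import duty = 3829.74 + 89678.57 = 93508.31
Buyer bears: destination terminal 1184.08 + brokerage 243.97 + delivery 853.80 + duty 93508.31 = 95790.16
Landed cost = invoice 25362.49 + 95790.16 = 121152.65

Total landed cost: USD 121152.65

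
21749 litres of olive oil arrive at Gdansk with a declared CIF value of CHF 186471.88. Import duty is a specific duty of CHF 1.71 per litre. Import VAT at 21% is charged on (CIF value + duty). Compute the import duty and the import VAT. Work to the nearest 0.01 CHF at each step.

Import duty: CHF 37190.79; import VAT: CHF 46969.16

Import duty = 21749 × 1.71 = 37190.79
VAT base = CIF + duty = 186471.88 + 37190.79 = 223662.67
Import VAT = 223662.67 × 21% = 46969.16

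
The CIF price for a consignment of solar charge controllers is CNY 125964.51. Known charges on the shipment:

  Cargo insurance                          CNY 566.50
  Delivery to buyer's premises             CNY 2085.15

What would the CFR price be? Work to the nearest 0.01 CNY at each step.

CFR price: CNY 125398.01

Not relevant to the conversion: delivery — on the buyer under both terms; not part of either seller's price.
From CIF to CFR, the seller no longer bears: insurance.
CFR price = 125964.51 − 566.50 = 125398.01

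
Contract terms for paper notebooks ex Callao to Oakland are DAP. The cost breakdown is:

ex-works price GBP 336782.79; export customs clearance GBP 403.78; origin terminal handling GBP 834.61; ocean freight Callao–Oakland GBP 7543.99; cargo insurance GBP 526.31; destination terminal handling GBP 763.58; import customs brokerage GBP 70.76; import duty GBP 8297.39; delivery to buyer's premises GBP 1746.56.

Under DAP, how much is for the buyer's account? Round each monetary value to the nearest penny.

DAP: the seller bears all costs to the named destination except import duty and clearance.
Seller's account: goods 336782.79 + export clearance 403.78 + origin terminal 834.61 + freight 7543.99 + insurance 526.31 + destination terminal 763.58 + delivery 1746.56 = 348601.62
Buyer's account: brokerage 70.76 + duty 8297.39 = 8368.15

Buyer's account: GBP 8368.15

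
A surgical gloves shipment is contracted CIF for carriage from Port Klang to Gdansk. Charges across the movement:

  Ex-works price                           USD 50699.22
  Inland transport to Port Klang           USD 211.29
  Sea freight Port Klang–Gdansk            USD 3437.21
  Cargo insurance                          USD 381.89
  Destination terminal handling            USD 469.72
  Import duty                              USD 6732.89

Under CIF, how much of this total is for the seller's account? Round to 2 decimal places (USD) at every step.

Seller's account: USD 54729.61

CIF: the seller pays costs through ocean freight and marine insurance to the destination port.
Seller's account: goods 50699.22 + inland to port 211.29 + freight 3437.21 + insurance 381.89 = 54729.61
Buyer's account: destination terminal 469.72 + duty 6732.89 = 7202.61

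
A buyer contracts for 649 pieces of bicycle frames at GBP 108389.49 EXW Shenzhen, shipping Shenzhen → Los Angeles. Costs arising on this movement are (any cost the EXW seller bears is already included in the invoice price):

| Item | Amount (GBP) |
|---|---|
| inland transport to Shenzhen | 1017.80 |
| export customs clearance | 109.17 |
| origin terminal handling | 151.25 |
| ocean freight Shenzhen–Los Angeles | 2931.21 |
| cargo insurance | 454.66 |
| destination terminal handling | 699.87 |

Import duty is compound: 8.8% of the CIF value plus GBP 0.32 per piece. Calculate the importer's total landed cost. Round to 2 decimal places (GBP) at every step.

Total landed cost: GBP 123909.85

EXW: the seller makes goods available at their premises; the buyer bears all onward costs.
CIF value = EXW price + inland to port + export clearance + origin terminal + freight + insurance = 108389.49 + 1017.80 + 109.17 + 151.25 + 2931.21 + 454.66 = 113053.58
Ad valorem component: 113053.58 × 8.8% = 9948.72
Specific component: 649 × 0.32 = 207.68
Import duty = 9948.72 + 207.68 = 10156.40
Buyer bears: inland to port 1017.80 + export clearance 109.17 + origin terminal 151.25 + freight 2931.21 + insurance 454.66 + destination terminal 699.87 + duty 10156.40 = 15520.36
Landed cost = invoice 108389.49 + 15520.36 = 123909.85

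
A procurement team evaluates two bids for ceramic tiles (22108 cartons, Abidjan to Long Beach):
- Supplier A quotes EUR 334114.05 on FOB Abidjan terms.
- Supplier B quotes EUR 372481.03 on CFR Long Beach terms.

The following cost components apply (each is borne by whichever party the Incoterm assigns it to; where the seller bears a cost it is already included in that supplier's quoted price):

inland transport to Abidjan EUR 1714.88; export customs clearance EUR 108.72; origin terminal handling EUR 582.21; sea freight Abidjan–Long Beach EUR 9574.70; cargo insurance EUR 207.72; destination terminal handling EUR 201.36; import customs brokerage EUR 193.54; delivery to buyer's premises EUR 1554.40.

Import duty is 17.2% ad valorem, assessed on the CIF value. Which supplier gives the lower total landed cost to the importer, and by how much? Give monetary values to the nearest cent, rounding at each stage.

Supplier A is cheaper by EUR 33744.56

Supplier A (FOB):
CIF value = FOB price + freight + insurance = 334114.05 + 9574.70 + 207.72 = 343896.47
Import duty = 343896.47 × 17.2% = 59150.19
Buyer bears (A): 9574.70 + 207.72 + 201.36 + 193.54 + 1554.40 = 11731.72
Landed cost (A) = invoice 334114.05 + 11731.72 + duty 59150.19 = 404995.96
Supplier B (CFR):
CIF value = CFR price + insurance = 372481.03 + 207.72 = 372688.75
Import duty = 372688.75 × 17.2% = 64102.47
Buyer bears (B): 207.72 + 201.36 + 193.54 + 1554.40 = 2157.02
Landed cost (B) = invoice 372481.03 + 2157.02 + duty 64102.47 = 438740.52
Difference = |404995.96 − 438740.52| = 33744.56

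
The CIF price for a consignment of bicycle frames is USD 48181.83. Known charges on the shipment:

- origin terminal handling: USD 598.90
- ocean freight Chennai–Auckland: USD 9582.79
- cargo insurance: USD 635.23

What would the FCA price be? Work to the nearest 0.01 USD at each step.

FCA price: USD 37364.91

From CIF to FCA, the seller no longer bears: origin terminal, freight, insurance.
FCA price = 48181.83 − 598.90 − 9582.79 − 635.23 = 37364.91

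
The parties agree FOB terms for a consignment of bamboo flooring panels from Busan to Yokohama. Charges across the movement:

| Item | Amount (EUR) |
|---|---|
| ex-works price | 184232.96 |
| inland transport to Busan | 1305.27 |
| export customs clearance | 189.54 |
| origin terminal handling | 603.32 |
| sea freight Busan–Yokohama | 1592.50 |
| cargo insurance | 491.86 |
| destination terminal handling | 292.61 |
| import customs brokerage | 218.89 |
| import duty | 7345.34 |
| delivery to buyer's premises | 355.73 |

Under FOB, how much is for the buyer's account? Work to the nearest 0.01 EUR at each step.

FOB: the seller bears costs until goods are on board at the origin port; the buyer bears freight, insurance and all costs thereafter.
Seller's account: goods 184232.96 + inland to port 1305.27 + export clearance 189.54 + origin terminal 603.32 = 186331.09
Buyer's account: freight 1592.50 + insurance 491.86 + destination terminal 292.61 + brokerage 218.89 + duty 7345.34 + delivery 355.73 = 10296.93

Buyer's account: EUR 10296.93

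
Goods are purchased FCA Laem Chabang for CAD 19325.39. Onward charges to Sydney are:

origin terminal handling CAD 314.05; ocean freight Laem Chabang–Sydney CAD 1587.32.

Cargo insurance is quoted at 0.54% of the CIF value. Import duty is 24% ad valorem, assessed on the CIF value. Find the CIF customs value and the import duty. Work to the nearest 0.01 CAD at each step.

CIF value: CAD 21342.01; import duty: CAD 5122.08

Let C be the CIF value. C = FCA price + pre-shipment costs + freight + 0.54% × C
C − 0.54% × C = 19325.39 + 314.05 + 1587.32
0.9946 × C = 21226.76
C = 21226.76 / 0.9946 = 21342.01
Insurance premium = 0.54% × 21342.01 = 115.25
Import duty = 21342.01 × 24% = 5122.08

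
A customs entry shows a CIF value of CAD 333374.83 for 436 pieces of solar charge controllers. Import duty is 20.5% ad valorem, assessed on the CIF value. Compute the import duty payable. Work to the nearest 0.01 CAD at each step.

Import duty: CAD 68341.84

Import duty = 333374.83 × 20.5% = 68341.84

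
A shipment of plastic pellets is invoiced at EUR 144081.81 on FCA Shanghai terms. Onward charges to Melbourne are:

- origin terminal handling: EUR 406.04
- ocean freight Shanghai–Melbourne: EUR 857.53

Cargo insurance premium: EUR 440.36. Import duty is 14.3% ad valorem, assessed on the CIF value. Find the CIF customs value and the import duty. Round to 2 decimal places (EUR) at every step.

CIF = FCA price + pre-shipment costs + freight + insurance
CIF = 144081.81 + 406.04 + 857.53 + 440.36 = 145785.74
Import duty = 145785.74 × 14.3% = 20847.36

CIF value: EUR 145785.74; import duty: EUR 20847.36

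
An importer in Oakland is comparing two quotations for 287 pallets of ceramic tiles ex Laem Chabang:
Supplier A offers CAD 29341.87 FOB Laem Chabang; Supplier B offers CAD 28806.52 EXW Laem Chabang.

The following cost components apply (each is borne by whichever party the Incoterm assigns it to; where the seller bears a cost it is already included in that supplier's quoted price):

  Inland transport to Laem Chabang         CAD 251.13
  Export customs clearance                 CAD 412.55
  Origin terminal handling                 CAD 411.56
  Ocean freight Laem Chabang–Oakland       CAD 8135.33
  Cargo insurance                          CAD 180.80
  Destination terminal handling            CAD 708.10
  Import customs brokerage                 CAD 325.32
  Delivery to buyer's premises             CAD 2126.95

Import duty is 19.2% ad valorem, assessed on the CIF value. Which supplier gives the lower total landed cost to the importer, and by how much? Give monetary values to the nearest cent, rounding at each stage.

Supplier A (FOB):
CIF value = FOB price + freight + insurance = 29341.87 + 8135.33 + 180.80 = 37658.00
Import duty = 37658.00 × 19.2% = 7230.34
Buyer bears (A): 8135.33 + 180.80 + 708.10 + 325.32 + 2126.95 = 11476.50
Landed cost (A) = invoice 29341.87 + 11476.50 + duty 7230.34 = 48048.71
Supplier B (EXW):
CIF value = EXW price + inland to port + export clearance + origin terminal + freight + insurance = 28806.52 + 251.13 + 412.55 + 411.56 + 8135.33 + 180.80 = 38197.89
Import duty = 38197.89 × 19.2% = 7333.99
Buyer bears (B): 251.13 + 412.55 + 411.56 + 8135.33 + 180.80 + 708.10 + 325.32 + 2126.95 = 12551.74
Landed cost (B) = invoice 28806.52 + 12551.74 + duty 7333.99 = 48692.25
Difference = |48048.71 − 48692.25| = 643.54

Supplier A is cheaper by CAD 643.54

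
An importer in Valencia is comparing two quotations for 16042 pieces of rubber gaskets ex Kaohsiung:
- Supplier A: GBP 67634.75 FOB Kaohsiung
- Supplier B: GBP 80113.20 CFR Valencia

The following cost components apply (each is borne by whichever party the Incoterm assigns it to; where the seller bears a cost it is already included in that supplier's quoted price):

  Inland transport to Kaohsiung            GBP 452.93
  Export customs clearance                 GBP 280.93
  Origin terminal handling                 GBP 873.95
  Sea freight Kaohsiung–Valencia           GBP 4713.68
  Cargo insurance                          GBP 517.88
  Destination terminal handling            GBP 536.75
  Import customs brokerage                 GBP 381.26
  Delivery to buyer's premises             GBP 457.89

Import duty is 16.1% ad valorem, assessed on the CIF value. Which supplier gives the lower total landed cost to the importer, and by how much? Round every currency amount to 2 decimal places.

Supplier A is cheaper by GBP 9014.89

Supplier A (FOB):
CIF value = FOB price + freight + insurance = 67634.75 + 4713.68 + 517.88 = 72866.31
Import duty = 72866.31 × 16.1% = 11731.48
Buyer bears (A): 4713.68 + 517.88 + 536.75 + 381.26 + 457.89 = 6607.46
Landed cost (A) = invoice 67634.75 + 6607.46 + duty 11731.48 = 85973.69
Supplier B (CFR):
CIF value = CFR price + insurance = 80113.20 + 517.88 = 80631.08
Import duty = 80631.08 × 16.1% = 12981.60
Buyer bears (B): 517.88 + 536.75 + 381.26 + 457.89 = 1893.78
Landed cost (B) = invoice 80113.20 + 1893.78 + duty 12981.60 = 94988.58
Difference = |85973.69 − 94988.58| = 9014.89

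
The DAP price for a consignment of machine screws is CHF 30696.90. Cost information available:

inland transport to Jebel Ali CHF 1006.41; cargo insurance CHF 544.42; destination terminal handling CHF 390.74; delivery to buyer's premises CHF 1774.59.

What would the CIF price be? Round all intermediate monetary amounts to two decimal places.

CIF price: CHF 28531.57

Not relevant to the conversion: insurance, inland to port — on the seller under both DAP and CIF; already in the DAP price and stays in the CIF price.
From DAP to CIF, the seller no longer bears: destination terminal, delivery.
CIF price = 30696.90 − 390.74 − 1774.59 = 28531.57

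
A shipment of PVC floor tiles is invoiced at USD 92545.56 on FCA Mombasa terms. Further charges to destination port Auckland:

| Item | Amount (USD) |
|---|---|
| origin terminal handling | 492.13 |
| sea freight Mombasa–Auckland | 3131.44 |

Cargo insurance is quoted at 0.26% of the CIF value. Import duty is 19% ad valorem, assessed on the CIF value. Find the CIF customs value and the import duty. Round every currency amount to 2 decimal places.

Let C be the CIF value. C = FCA price + pre-shipment costs + freight + 0.26% × C
C − 0.26% × C = 92545.56 + 492.13 + 3131.44
0.9974 × C = 96169.13
C = 96169.13 / 0.9974 = 96419.82
Insurance premium = 0.26% × 96419.82 = 250.69
Import duty = 96419.82 × 19% = 18319.77

CIF value: USD 96419.82; import duty: USD 18319.77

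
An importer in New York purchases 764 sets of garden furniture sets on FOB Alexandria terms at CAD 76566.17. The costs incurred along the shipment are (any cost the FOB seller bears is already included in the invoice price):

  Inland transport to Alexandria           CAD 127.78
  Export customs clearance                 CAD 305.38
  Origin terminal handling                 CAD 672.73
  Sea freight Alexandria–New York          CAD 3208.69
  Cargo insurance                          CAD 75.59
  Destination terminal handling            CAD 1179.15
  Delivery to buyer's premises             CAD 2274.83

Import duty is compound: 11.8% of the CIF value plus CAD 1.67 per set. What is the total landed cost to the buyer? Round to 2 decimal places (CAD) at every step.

FOB: the seller bears costs until goods are on board at the origin port; the buyer bears freight, insurance and all costs thereafter.
Already in the invoice (seller's account under FOB): inland to port, export clearance, origin terminal — exclude.
CIF value = FOB price + freight + insurance = 76566.17 + 3208.69 + 75.59 = 79850.45
Ad valorem component: 79850.45 × 11.8% = 9422.35
Specific component: 764 × 1.67 = 1275.88
Import duty = 9422.35 + 1275.88 = 10698.23
Buyer bears: freight 3208.69 + insurance 75.59 + destination terminal 1179.15 + delivery 2274.83 + duty 10698.23 = 17436.49
Landed cost = invoice 76566.17 + 17436.49 = 94002.66

Total landed cost: CAD 94002.66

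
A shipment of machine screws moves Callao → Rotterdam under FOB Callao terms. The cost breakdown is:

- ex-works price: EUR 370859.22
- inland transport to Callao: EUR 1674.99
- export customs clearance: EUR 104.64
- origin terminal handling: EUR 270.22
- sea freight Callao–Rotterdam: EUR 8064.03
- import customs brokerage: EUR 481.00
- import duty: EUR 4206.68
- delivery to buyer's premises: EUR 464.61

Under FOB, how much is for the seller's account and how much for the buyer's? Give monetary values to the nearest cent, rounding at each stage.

Seller: EUR 372909.07; buyer: EUR 13216.32

FOB: the seller bears costs until goods are on board at the origin port; the buyer bears freight, insurance and all costs thereafter.
Seller's account: goods 370859.22 + inland to port 1674.99 + export clearance 104.64 + origin terminal 270.22 = 372909.07
Buyer's account: freight 8064.03 + brokerage 481.00 + duty 4206.68 + delivery 464.61 = 13216.32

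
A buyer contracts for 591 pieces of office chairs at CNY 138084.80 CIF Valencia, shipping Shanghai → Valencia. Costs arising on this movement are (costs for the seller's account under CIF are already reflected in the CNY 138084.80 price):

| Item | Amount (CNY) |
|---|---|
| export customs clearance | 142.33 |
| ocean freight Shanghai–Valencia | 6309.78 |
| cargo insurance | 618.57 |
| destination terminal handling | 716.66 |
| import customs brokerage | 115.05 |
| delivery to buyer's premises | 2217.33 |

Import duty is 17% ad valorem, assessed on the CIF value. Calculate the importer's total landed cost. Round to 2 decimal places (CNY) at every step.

Total landed cost: CNY 164608.26

CIF: the seller pays costs through ocean freight and marine insurance to the destination port.
Already in the invoice (seller's account under CIF): export clearance, freight, insurance — exclude.
The CIF price already equals the CIF value: 138084.80
Import duty = 138084.80 × 17% = 23474.42
Buyer bears: destination terminal 716.66 + brokerage 115.05 + delivery 2217.33 + duty 23474.42 = 26523.46
Landed cost = invoice 138084.80 + 26523.46 = 164608.26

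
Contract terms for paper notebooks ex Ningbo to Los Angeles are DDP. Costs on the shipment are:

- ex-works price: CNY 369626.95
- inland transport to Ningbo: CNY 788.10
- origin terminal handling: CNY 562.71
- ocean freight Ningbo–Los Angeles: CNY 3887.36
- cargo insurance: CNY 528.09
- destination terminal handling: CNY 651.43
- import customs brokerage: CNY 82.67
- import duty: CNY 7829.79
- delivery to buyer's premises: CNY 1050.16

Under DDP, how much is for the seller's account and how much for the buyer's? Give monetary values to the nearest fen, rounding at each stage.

DDP: the seller bears all costs including import duty.
Seller's account: goods 369626.95 + inland to port 788.10 + origin terminal 562.71 + freight 3887.36 + insurance 528.09 + destination terminal 651.43 + brokerage 82.67 + duty 7829.79 + delivery 1050.16 = 385007.26
Buyer's account: 0.00

Seller: CNY 385007.26; buyer: CNY 0.00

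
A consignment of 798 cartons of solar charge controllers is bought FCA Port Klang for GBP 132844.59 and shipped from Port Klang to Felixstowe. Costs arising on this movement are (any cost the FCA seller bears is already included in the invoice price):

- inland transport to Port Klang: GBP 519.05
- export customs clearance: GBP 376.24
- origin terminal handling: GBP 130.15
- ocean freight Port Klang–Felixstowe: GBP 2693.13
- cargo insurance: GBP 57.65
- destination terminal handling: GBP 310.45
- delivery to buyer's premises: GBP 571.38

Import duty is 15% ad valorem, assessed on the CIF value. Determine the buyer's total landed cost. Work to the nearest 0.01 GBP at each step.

FCA: the seller delivers export-cleared goods to the carrier; the buyer bears costs from that point.
Already in the invoice (seller's account under FCA): inland to port, export clearance — exclude.
CIF value = FCA price + origin terminal + freight + insurance = 132844.59 + 130.15 + 2693.13 + 57.65 = 135725.52
Import duty = 135725.52 × 15% = 20358.83
Buyer bears: origin terminal 130.15 + freight 2693.13 + insurance 57.65 + destination terminal 310.45 + delivery 571.38 + duty 20358.83 = 24121.59
Landed cost = invoice 132844.59 + 24121.59 = 156966.18

Total landed cost: GBP 156966.18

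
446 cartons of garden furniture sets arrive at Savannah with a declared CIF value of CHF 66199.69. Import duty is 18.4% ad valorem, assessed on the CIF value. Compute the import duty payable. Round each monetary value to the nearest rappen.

Import duty = 66199.69 × 18.4% = 12180.74

Import duty: CHF 12180.74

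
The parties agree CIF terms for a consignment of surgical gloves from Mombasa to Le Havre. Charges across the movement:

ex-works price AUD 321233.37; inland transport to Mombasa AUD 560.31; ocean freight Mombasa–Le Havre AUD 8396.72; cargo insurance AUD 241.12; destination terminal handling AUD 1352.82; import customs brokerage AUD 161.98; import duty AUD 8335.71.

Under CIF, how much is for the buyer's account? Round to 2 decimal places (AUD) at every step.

Buyer's account: AUD 9850.51

CIF: the seller pays costs through ocean freight and marine insurance to the destination port.
Seller's account: goods 321233.37 + inland to port 560.31 + freight 8396.72 + insurance 241.12 = 330431.52
Buyer's account: destination terminal 1352.82 + brokerage 161.98 + duty 8335.71 = 9850.51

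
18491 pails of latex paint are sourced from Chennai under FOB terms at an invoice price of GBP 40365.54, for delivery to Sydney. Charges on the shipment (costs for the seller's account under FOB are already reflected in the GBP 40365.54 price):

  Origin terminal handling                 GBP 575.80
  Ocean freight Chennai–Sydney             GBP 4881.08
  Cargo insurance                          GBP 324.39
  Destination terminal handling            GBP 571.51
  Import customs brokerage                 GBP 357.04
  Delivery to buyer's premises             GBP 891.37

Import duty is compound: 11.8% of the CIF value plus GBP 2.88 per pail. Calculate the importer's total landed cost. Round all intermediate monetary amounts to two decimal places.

FOB: the seller bears costs until goods are on board at the origin port; the buyer bears freight, insurance and all costs thereafter.
Already in the invoice (seller's account under FOB): origin terminal — exclude.
CIF value = FOB price + freight + insurance = 40365.54 + 4881.08 + 324.39 = 45571.01
Ad valorem component: 45571.01 × 11.8% = 5377.38
Specific component: 18491 × 2.88 = 53254.08
Import duty = 5377.38 + 53254.08 = 58631.46
Buyer bears: freight 4881.08 + insurance 324.39 + destination terminal 571.51 + brokerage 357.04 + delivery 891.37 + duty 58631.46 = 65656.85
Landed cost = invoice 40365.54 + 65656.85 = 106022.39

Total landed cost: GBP 106022.39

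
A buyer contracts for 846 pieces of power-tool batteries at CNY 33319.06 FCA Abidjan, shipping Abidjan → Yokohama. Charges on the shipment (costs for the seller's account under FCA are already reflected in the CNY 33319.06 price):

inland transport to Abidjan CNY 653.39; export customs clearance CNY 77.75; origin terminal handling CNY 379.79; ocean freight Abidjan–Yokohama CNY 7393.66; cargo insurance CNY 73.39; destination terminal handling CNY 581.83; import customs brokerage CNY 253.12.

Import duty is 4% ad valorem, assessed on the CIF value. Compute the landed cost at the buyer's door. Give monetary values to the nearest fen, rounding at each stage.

Total landed cost: CNY 43647.49

FCA: the seller delivers export-cleared goods to the carrier; the buyer bears costs from that point.
Already in the invoice (seller's account under FCA): inland to port, export clearance — exclude.
CIF value = FCA price + origin terminal + freight + insurance = 33319.06 + 379.79 + 7393.66 + 73.39 = 41165.90
Import duty = 41165.90 × 4% = 1646.64
Buyer bears: origin terminal 379.79 + freight 7393.66 + insurance 73.39 + destination terminal 581.83 + brokerage 253.12 + duty 1646.64 = 10328.43
Landed cost = invoice 33319.06 + 10328.43 = 43647.49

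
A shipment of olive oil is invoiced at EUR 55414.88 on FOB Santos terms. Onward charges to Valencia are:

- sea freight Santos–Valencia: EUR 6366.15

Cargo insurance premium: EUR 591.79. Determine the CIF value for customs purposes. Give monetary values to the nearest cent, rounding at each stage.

CIF value: EUR 62372.82

CIF = FOB price + freight + insurance
CIF = 55414.88 + 6366.15 + 591.79 = 62372.82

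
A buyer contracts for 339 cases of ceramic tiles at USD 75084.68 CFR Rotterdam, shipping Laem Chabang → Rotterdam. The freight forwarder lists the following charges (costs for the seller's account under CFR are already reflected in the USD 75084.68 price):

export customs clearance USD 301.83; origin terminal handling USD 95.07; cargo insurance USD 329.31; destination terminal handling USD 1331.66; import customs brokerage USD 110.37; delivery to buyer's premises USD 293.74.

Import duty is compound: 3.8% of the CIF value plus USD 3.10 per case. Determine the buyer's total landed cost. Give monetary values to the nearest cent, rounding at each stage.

Total landed cost: USD 81066.39

CFR: the seller pays costs through ocean freight to the destination port, but not insurance.
Already in the invoice (seller's account under CFR): export clearance, origin terminal — exclude.
CIF value = CFR price + insurance = 75084.68 + 329.31 = 75413.99
Ad valorem component: 75413.99 × 3.8% = 2865.73
Specific component: 339 × 3.10 = 1050.90
Import duty = 2865.73 + 1050.90 = 3916.63
Buyer bears: insurance 329.31 + destination terminal 1331.66 + brokerage 110.37 + delivery 293.74 + duty 3916.63 = 5981.71
Landed cost = invoice 75084.68 + 5981.71 = 81066.39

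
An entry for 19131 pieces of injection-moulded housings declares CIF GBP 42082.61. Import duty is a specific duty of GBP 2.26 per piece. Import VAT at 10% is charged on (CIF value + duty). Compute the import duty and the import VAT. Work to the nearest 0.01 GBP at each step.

Import duty: GBP 43236.06; import VAT: GBP 8531.87

Import duty = 19131 × 2.26 = 43236.06
VAT base = CIF + duty = 42082.61 + 43236.06 = 85318.67
Import VAT = 85318.67 × 10% = 8531.87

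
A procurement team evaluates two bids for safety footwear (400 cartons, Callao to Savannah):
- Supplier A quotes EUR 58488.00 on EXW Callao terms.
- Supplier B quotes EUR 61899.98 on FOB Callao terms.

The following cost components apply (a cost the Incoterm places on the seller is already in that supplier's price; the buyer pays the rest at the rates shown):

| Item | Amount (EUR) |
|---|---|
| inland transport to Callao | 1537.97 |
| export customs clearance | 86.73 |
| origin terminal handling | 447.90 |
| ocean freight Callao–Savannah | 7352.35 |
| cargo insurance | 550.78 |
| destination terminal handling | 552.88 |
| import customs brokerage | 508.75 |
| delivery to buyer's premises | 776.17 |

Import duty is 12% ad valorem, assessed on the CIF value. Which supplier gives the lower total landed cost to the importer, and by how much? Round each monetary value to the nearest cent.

Supplier A (EXW):
CIF value = EXW price + inland to port + export clearance + origin terminal + freight + insurance = 58488.00 + 1537.97 + 86.73 + 447.90 + 7352.35 + 550.78 = 68463.73
Import duty = 68463.73 × 12% = 8215.65
Buyer bears (A): 1537.97 + 86.73 + 447.90 + 7352.35 + 550.78 + 552.88 + 508.75 + 776.17 = 11813.53
Landed cost (A) = invoice 58488.00 + 11813.53 + duty 8215.65 = 78517.18
Supplier B (FOB):
CIF value = FOB price + freight + insurance = 61899.98 + 7352.35 + 550.78 = 69803.11
Import duty = 69803.11 × 12% = 8376.37
Buyer bears (B): 7352.35 + 550.78 + 552.88 + 508.75 + 776.17 = 9740.93
Landed cost (B) = invoice 61899.98 + 9740.93 + duty 8376.37 = 80017.28
Difference = |78517.18 − 80017.28| = 1500.10

Supplier A is cheaper by EUR 1500.10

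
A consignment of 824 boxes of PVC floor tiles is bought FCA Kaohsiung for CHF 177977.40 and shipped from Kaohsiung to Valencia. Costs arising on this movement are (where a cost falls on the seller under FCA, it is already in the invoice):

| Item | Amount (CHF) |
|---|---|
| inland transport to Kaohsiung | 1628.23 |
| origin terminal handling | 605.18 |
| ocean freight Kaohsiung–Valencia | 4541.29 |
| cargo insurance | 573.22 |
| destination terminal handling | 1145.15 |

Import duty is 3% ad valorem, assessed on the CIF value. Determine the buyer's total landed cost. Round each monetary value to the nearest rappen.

Total landed cost: CHF 190353.15

FCA: the seller delivers export-cleared goods to the carrier; the buyer bears costs from that point.
Already in the invoice (seller's account under FCA): inland to port — exclude.
CIF value = FCA price + origin terminal + freight + insurance = 177977.40 + 605.18 + 4541.29 + 573.22 = 183697.09
Import duty = 183697.09 × 3% = 5510.91
Buyer bears: origin terminal 605.18 + freight 4541.29 + insurance 573.22 + destination terminal 1145.15 + duty 5510.91 = 12375.75
Landed cost = invoice 177977.40 + 12375.75 = 190353.15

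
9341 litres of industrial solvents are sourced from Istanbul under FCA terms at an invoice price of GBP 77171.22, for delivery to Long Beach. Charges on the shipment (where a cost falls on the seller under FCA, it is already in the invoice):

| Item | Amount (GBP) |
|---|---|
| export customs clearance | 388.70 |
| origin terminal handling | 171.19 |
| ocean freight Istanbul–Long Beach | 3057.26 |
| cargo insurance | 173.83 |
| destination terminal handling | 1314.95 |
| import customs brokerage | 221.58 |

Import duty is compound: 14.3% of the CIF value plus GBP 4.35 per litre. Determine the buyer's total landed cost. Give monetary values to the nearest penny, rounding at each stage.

FCA: the seller delivers export-cleared goods to the carrier; the buyer bears costs from that point.
Already in the invoice (seller's account under FCA): export clearance — exclude.
CIF value = FCA price + origin terminal + freight + insurance = 77171.22 + 171.19 + 3057.26 + 173.83 = 80573.50
Ad valorem component: 80573.50 × 14.3% = 11522.01
Specific component: 9341 × 4.35 = 40633.35
Import duty = 11522.01 + 40633.35 = 52155.36
Buyer bears: origin terminal 171.19 + freight 3057.26 + insurance 173.83 + destination terminal 1314.95 + brokerage 221.58 + duty 52155.36 = 57094.17
Landed cost = invoice 77171.22 + 57094.17 = 134265.39

Total landed cost: GBP 134265.39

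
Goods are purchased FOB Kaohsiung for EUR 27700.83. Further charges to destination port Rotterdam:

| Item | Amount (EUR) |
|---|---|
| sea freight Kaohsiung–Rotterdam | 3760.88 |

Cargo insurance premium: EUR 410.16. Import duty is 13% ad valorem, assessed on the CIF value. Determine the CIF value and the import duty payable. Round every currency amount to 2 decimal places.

CIF value: EUR 31871.87; import duty: EUR 4143.34

CIF = FOB price + freight + insurance
CIF = 27700.83 + 3760.88 + 410.16 = 31871.87
Import duty = 31871.87 × 13% = 4143.34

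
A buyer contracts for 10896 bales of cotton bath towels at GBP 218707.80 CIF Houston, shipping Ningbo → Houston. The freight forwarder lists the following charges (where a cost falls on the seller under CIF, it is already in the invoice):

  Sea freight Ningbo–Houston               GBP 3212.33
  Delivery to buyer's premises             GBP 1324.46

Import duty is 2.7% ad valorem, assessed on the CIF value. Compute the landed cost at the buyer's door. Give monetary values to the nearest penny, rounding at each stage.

CIF: the seller pays costs through ocean freight and marine insurance to the destination port.
Already in the invoice (seller's account under CIF): freight — exclude.
The CIF price already equals the CIF value: 218707.80
Import duty = 218707.80 × 2.7% = 5905.11
Buyer bears: delivery 1324.46 + duty 5905.11 = 7229.57
Landed cost = invoice 218707.80 + 7229.57 = 225937.37

Total landed cost: GBP 225937.37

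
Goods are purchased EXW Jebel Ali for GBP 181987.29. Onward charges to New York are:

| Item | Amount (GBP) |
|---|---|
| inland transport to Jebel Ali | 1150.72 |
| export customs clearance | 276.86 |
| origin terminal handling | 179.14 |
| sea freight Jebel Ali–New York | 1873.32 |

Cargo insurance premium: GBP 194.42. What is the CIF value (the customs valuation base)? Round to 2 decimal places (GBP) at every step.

CIF value: GBP 185661.75

CIF = EXW price + pre-shipment costs + freight + insurance
CIF = 181987.29 + 1150.72 + 276.86 + 179.14 + 1873.32 + 194.42 = 185661.75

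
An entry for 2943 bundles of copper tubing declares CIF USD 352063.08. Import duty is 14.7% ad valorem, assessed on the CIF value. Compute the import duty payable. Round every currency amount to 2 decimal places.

Import duty = 352063.08 × 14.7% = 51753.27

Import duty: USD 51753.27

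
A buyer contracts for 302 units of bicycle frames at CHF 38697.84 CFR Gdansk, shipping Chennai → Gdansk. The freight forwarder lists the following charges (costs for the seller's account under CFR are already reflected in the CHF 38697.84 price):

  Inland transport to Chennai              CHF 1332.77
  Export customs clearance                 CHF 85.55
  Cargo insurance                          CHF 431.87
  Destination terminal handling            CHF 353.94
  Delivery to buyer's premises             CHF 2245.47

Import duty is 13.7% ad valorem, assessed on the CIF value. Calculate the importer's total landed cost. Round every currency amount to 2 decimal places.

CFR: the seller pays costs through ocean freight to the destination port, but not insurance.
Already in the invoice (seller's account under CFR): inland to port, export clearance — exclude.
CIF value = CFR price + insurance = 38697.84 + 431.87 = 39129.71
Import duty = 39129.71 × 13.7% = 5360.77
Buyer bears: insurance 431.87 + destination terminal 353.94 + delivery 2245.47 + duty 5360.77 = 8392.05
Landed cost = invoice 38697.84 + 8392.05 = 47089.89

Total landed cost: CHF 47089.89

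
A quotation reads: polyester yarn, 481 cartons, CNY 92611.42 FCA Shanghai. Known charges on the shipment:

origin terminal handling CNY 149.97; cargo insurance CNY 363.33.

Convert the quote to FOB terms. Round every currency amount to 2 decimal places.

Not relevant to the conversion: insurance — on the buyer under both terms; not part of either seller's price.
From FCA to FOB, the seller additionally bears: origin terminal.
FOB price = 92611.42 + 149.97 = 92761.39

FOB price: CNY 92761.39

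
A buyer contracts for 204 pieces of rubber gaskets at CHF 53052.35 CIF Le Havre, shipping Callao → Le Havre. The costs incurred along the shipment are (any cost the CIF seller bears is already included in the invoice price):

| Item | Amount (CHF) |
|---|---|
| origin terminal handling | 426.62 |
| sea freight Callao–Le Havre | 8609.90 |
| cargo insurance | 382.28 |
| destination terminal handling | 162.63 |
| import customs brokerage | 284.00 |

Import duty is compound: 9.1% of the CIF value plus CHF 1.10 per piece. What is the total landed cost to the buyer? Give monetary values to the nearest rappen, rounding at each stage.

CIF: the seller pays costs through ocean freight and marine insurance to the destination port.
Already in the invoice (seller's account under CIF): origin terminal, freight, insurance — exclude.
The CIF price already equals the CIF value: 53052.35
Ad valorem component: 53052.35 × 9.1% = 4827.76
Specific component: 204 × 1.10 = 224.40
Import duty = 4827.76 + 224.40 = 5052.16
Buyer bears: destination terminal 162.63 + brokerage 284.00 + duty 5052.16 = 5498.79
Landed cost = invoice 53052.35 + 5498.79 = 58551.14

Total landed cost: CHF 58551.14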